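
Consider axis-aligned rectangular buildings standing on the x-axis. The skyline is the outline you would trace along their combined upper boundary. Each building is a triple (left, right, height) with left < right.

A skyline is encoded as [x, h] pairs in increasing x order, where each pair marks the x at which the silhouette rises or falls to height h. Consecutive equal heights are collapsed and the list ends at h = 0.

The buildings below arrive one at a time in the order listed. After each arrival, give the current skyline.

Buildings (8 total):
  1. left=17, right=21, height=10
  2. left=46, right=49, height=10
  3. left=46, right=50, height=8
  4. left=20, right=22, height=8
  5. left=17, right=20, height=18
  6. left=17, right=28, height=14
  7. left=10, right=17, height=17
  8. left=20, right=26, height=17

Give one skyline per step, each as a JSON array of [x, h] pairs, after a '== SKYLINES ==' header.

== SKYLINES ==
[[17,10],[21,0]]
[[17,10],[21,0],[46,10],[49,0]]
[[17,10],[21,0],[46,10],[49,8],[50,0]]
[[17,10],[21,8],[22,0],[46,10],[49,8],[50,0]]
[[17,18],[20,10],[21,8],[22,0],[46,10],[49,8],[50,0]]
[[17,18],[20,14],[28,0],[46,10],[49,8],[50,0]]
[[10,17],[17,18],[20,14],[28,0],[46,10],[49,8],[50,0]]
[[10,17],[17,18],[20,17],[26,14],[28,0],[46,10],[49,8],[50,0]]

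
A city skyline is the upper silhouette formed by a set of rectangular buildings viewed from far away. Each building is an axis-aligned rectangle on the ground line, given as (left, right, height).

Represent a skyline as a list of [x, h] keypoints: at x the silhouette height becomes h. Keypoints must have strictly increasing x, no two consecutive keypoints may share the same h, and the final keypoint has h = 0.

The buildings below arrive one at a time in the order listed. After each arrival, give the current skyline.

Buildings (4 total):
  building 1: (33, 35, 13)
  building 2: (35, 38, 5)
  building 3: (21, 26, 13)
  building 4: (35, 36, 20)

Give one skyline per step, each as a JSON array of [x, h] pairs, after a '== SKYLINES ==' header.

== SKYLINES ==
[[33,13],[35,0]]
[[33,13],[35,5],[38,0]]
[[21,13],[26,0],[33,13],[35,5],[38,0]]
[[21,13],[26,0],[33,13],[35,20],[36,5],[38,0]]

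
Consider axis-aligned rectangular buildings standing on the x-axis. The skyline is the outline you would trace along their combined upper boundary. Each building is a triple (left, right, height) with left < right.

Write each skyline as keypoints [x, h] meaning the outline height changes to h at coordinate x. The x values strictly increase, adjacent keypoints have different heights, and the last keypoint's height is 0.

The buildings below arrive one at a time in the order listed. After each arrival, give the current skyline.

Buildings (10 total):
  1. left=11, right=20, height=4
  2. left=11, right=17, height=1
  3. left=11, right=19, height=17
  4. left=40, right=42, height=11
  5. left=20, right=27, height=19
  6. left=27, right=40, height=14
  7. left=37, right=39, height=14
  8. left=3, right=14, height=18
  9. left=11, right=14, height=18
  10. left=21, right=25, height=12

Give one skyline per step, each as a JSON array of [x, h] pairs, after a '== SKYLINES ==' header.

== SKYLINES ==
[[11,4],[20,0]]
[[11,4],[20,0]]
[[11,17],[19,4],[20,0]]
[[11,17],[19,4],[20,0],[40,11],[42,0]]
[[11,17],[19,4],[20,19],[27,0],[40,11],[42,0]]
[[11,17],[19,4],[20,19],[27,14],[40,11],[42,0]]
[[11,17],[19,4],[20,19],[27,14],[40,11],[42,0]]
[[3,18],[14,17],[19,4],[20,19],[27,14],[40,11],[42,0]]
[[3,18],[14,17],[19,4],[20,19],[27,14],[40,11],[42,0]]
[[3,18],[14,17],[19,4],[20,19],[27,14],[40,11],[42,0]]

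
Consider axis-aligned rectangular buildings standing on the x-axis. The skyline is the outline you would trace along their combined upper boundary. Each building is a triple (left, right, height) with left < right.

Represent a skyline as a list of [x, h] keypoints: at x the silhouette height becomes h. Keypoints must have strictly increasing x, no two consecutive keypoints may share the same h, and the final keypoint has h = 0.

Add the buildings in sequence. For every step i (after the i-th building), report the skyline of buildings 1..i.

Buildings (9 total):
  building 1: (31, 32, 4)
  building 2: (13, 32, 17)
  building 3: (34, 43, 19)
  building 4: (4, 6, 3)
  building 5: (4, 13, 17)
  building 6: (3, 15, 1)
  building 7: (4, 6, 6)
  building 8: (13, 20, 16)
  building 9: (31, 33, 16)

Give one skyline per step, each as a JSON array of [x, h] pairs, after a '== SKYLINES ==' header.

== SKYLINES ==
[[31,4],[32,0]]
[[13,17],[32,0]]
[[13,17],[32,0],[34,19],[43,0]]
[[4,3],[6,0],[13,17],[32,0],[34,19],[43,0]]
[[4,17],[32,0],[34,19],[43,0]]
[[3,1],[4,17],[32,0],[34,19],[43,0]]
[[3,1],[4,17],[32,0],[34,19],[43,0]]
[[3,1],[4,17],[32,0],[34,19],[43,0]]
[[3,1],[4,17],[32,16],[33,0],[34,19],[43,0]]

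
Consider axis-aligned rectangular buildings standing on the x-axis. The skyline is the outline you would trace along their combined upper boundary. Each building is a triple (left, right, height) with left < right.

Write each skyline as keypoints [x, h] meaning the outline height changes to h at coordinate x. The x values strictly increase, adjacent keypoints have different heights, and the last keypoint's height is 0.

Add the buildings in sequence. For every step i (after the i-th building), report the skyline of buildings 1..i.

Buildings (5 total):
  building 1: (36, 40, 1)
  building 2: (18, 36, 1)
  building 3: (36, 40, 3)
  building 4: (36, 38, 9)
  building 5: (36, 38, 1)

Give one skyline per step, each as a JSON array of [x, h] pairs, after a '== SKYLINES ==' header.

== SKYLINES ==
[[36,1],[40,0]]
[[18,1],[40,0]]
[[18,1],[36,3],[40,0]]
[[18,1],[36,9],[38,3],[40,0]]
[[18,1],[36,9],[38,3],[40,0]]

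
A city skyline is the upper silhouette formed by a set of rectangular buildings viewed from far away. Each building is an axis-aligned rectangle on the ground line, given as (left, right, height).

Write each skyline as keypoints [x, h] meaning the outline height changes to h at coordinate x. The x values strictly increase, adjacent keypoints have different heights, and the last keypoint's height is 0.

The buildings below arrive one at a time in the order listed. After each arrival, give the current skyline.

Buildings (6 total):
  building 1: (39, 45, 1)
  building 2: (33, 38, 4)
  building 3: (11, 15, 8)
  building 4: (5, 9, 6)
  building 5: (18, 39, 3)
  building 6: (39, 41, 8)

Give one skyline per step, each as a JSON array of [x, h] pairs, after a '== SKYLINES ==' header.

== SKYLINES ==
[[39,1],[45,0]]
[[33,4],[38,0],[39,1],[45,0]]
[[11,8],[15,0],[33,4],[38,0],[39,1],[45,0]]
[[5,6],[9,0],[11,8],[15,0],[33,4],[38,0],[39,1],[45,0]]
[[5,6],[9,0],[11,8],[15,0],[18,3],[33,4],[38,3],[39,1],[45,0]]
[[5,6],[9,0],[11,8],[15,0],[18,3],[33,4],[38,3],[39,8],[41,1],[45,0]]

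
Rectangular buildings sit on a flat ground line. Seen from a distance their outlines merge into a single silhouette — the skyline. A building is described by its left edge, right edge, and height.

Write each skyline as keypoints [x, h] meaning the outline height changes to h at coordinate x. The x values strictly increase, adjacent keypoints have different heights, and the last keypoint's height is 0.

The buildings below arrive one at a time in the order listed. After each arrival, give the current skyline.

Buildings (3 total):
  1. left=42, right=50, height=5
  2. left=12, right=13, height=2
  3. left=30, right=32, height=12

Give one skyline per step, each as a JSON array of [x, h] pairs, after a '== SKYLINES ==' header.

== SKYLINES ==
[[42,5],[50,0]]
[[12,2],[13,0],[42,5],[50,0]]
[[12,2],[13,0],[30,12],[32,0],[42,5],[50,0]]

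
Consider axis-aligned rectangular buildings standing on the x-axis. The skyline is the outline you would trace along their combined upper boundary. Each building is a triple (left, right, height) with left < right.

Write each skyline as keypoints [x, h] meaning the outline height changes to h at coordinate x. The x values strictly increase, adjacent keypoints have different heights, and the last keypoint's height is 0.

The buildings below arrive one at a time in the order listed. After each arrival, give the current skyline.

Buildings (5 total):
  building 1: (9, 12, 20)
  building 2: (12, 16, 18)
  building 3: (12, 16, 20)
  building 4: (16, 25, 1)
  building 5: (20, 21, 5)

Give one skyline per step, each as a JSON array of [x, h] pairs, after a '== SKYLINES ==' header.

== SKYLINES ==
[[9,20],[12,0]]
[[9,20],[12,18],[16,0]]
[[9,20],[16,0]]
[[9,20],[16,1],[25,0]]
[[9,20],[16,1],[20,5],[21,1],[25,0]]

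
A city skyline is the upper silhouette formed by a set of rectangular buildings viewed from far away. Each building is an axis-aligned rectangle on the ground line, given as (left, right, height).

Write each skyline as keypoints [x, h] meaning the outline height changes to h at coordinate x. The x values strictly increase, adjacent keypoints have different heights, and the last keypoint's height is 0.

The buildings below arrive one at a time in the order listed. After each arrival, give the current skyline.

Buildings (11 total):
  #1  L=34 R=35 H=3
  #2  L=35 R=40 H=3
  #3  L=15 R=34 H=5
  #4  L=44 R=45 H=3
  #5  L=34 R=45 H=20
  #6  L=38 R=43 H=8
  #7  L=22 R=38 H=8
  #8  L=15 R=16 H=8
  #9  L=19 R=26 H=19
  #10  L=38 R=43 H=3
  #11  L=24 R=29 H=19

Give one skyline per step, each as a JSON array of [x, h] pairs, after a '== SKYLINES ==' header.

== SKYLINES ==
[[34,3],[35,0]]
[[34,3],[40,0]]
[[15,5],[34,3],[40,0]]
[[15,5],[34,3],[40,0],[44,3],[45,0]]
[[15,5],[34,20],[45,0]]
[[15,5],[34,20],[45,0]]
[[15,5],[22,8],[34,20],[45,0]]
[[15,8],[16,5],[22,8],[34,20],[45,0]]
[[15,8],[16,5],[19,19],[26,8],[34,20],[45,0]]
[[15,8],[16,5],[19,19],[26,8],[34,20],[45,0]]
[[15,8],[16,5],[19,19],[29,8],[34,20],[45,0]]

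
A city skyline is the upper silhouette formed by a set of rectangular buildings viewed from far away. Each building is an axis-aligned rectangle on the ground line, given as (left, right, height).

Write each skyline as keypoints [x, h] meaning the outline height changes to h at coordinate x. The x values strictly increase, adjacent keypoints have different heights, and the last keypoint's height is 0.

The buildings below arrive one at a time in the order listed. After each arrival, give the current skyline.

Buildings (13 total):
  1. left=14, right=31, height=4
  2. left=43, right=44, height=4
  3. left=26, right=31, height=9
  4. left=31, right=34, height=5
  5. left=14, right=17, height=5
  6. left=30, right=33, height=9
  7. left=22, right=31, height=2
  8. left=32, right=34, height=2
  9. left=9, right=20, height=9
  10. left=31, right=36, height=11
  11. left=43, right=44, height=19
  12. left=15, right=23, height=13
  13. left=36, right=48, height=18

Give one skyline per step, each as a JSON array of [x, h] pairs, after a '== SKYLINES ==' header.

== SKYLINES ==
[[14,4],[31,0]]
[[14,4],[31,0],[43,4],[44,0]]
[[14,4],[26,9],[31,0],[43,4],[44,0]]
[[14,4],[26,9],[31,5],[34,0],[43,4],[44,0]]
[[14,5],[17,4],[26,9],[31,5],[34,0],[43,4],[44,0]]
[[14,5],[17,4],[26,9],[33,5],[34,0],[43,4],[44,0]]
[[14,5],[17,4],[26,9],[33,5],[34,0],[43,4],[44,0]]
[[14,5],[17,4],[26,9],[33,5],[34,0],[43,4],[44,0]]
[[9,9],[20,4],[26,9],[33,5],[34,0],[43,4],[44,0]]
[[9,9],[20,4],[26,9],[31,11],[36,0],[43,4],[44,0]]
[[9,9],[20,4],[26,9],[31,11],[36,0],[43,19],[44,0]]
[[9,9],[15,13],[23,4],[26,9],[31,11],[36,0],[43,19],[44,0]]
[[9,9],[15,13],[23,4],[26,9],[31,11],[36,18],[43,19],[44,18],[48,0]]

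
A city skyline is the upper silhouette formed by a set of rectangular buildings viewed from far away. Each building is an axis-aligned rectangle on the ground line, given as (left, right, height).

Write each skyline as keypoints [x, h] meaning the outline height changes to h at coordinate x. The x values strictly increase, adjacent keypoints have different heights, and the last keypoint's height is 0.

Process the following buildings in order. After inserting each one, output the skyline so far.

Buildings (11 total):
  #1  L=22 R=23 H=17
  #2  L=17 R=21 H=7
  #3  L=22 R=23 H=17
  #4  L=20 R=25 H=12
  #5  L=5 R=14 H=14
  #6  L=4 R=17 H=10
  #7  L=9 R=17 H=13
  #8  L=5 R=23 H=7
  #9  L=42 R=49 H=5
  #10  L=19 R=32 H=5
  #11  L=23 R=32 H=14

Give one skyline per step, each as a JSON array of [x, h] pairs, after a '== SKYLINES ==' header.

== SKYLINES ==
[[22,17],[23,0]]
[[17,7],[21,0],[22,17],[23,0]]
[[17,7],[21,0],[22,17],[23,0]]
[[17,7],[20,12],[22,17],[23,12],[25,0]]
[[5,14],[14,0],[17,7],[20,12],[22,17],[23,12],[25,0]]
[[4,10],[5,14],[14,10],[17,7],[20,12],[22,17],[23,12],[25,0]]
[[4,10],[5,14],[14,13],[17,7],[20,12],[22,17],[23,12],[25,0]]
[[4,10],[5,14],[14,13],[17,7],[20,12],[22,17],[23,12],[25,0]]
[[4,10],[5,14],[14,13],[17,7],[20,12],[22,17],[23,12],[25,0],[42,5],[49,0]]
[[4,10],[5,14],[14,13],[17,7],[20,12],[22,17],[23,12],[25,5],[32,0],[42,5],[49,0]]
[[4,10],[5,14],[14,13],[17,7],[20,12],[22,17],[23,14],[32,0],[42,5],[49,0]]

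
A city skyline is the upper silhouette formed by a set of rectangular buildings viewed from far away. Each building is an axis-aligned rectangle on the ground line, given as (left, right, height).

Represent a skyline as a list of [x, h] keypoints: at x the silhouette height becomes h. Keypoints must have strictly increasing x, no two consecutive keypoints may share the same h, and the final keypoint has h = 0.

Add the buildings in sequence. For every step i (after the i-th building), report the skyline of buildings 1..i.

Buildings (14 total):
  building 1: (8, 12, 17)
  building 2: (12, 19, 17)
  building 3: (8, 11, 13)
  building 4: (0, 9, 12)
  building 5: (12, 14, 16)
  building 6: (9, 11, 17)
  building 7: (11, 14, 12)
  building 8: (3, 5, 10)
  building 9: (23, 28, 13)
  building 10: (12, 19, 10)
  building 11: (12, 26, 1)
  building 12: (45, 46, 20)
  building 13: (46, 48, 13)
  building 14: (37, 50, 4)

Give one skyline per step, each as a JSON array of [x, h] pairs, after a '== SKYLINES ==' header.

== SKYLINES ==
[[8,17],[12,0]]
[[8,17],[19,0]]
[[8,17],[19,0]]
[[0,12],[8,17],[19,0]]
[[0,12],[8,17],[19,0]]
[[0,12],[8,17],[19,0]]
[[0,12],[8,17],[19,0]]
[[0,12],[8,17],[19,0]]
[[0,12],[8,17],[19,0],[23,13],[28,0]]
[[0,12],[8,17],[19,0],[23,13],[28,0]]
[[0,12],[8,17],[19,1],[23,13],[28,0]]
[[0,12],[8,17],[19,1],[23,13],[28,0],[45,20],[46,0]]
[[0,12],[8,17],[19,1],[23,13],[28,0],[45,20],[46,13],[48,0]]
[[0,12],[8,17],[19,1],[23,13],[28,0],[37,4],[45,20],[46,13],[48,4],[50,0]]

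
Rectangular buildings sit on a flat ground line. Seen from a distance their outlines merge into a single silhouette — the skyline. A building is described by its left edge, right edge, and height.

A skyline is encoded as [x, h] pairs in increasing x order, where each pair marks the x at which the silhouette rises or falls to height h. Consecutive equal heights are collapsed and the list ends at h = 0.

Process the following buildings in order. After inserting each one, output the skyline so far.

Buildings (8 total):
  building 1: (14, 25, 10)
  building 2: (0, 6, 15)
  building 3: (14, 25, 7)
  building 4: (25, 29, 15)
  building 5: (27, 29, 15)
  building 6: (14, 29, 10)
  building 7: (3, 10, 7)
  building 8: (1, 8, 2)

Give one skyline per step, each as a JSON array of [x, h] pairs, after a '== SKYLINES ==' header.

== SKYLINES ==
[[14,10],[25,0]]
[[0,15],[6,0],[14,10],[25,0]]
[[0,15],[6,0],[14,10],[25,0]]
[[0,15],[6,0],[14,10],[25,15],[29,0]]
[[0,15],[6,0],[14,10],[25,15],[29,0]]
[[0,15],[6,0],[14,10],[25,15],[29,0]]
[[0,15],[6,7],[10,0],[14,10],[25,15],[29,0]]
[[0,15],[6,7],[10,0],[14,10],[25,15],[29,0]]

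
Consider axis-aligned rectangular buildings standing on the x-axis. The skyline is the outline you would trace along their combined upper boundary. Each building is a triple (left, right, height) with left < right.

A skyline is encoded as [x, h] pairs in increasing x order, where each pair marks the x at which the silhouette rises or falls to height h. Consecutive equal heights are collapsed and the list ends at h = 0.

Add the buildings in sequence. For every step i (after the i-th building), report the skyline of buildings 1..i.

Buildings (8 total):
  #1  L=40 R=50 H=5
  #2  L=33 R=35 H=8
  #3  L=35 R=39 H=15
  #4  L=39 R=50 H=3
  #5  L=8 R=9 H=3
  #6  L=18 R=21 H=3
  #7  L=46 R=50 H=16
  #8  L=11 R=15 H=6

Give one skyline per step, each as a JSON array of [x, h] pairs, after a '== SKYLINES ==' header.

== SKYLINES ==
[[40,5],[50,0]]
[[33,8],[35,0],[40,5],[50,0]]
[[33,8],[35,15],[39,0],[40,5],[50,0]]
[[33,8],[35,15],[39,3],[40,5],[50,0]]
[[8,3],[9,0],[33,8],[35,15],[39,3],[40,5],[50,0]]
[[8,3],[9,0],[18,3],[21,0],[33,8],[35,15],[39,3],[40,5],[50,0]]
[[8,3],[9,0],[18,3],[21,0],[33,8],[35,15],[39,3],[40,5],[46,16],[50,0]]
[[8,3],[9,0],[11,6],[15,0],[18,3],[21,0],[33,8],[35,15],[39,3],[40,5],[46,16],[50,0]]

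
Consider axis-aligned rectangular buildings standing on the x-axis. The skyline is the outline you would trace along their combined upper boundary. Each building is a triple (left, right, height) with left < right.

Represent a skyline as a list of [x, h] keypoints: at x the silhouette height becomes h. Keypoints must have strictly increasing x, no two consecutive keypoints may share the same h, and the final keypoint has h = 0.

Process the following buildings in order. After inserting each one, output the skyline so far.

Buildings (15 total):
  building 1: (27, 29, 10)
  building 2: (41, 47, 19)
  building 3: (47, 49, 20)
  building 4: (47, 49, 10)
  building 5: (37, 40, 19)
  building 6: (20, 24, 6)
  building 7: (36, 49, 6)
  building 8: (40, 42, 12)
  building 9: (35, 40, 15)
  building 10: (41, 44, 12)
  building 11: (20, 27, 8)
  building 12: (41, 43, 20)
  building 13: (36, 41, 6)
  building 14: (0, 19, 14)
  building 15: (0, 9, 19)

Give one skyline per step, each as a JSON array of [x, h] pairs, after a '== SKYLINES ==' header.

== SKYLINES ==
[[27,10],[29,0]]
[[27,10],[29,0],[41,19],[47,0]]
[[27,10],[29,0],[41,19],[47,20],[49,0]]
[[27,10],[29,0],[41,19],[47,20],[49,0]]
[[27,10],[29,0],[37,19],[40,0],[41,19],[47,20],[49,0]]
[[20,6],[24,0],[27,10],[29,0],[37,19],[40,0],[41,19],[47,20],[49,0]]
[[20,6],[24,0],[27,10],[29,0],[36,6],[37,19],[40,6],[41,19],[47,20],[49,0]]
[[20,6],[24,0],[27,10],[29,0],[36,6],[37,19],[40,12],[41,19],[47,20],[49,0]]
[[20,6],[24,0],[27,10],[29,0],[35,15],[37,19],[40,12],[41,19],[47,20],[49,0]]
[[20,6],[24,0],[27,10],[29,0],[35,15],[37,19],[40,12],[41,19],[47,20],[49,0]]
[[20,8],[27,10],[29,0],[35,15],[37,19],[40,12],[41,19],[47,20],[49,0]]
[[20,8],[27,10],[29,0],[35,15],[37,19],[40,12],[41,20],[43,19],[47,20],[49,0]]
[[20,8],[27,10],[29,0],[35,15],[37,19],[40,12],[41,20],[43,19],[47,20],[49,0]]
[[0,14],[19,0],[20,8],[27,10],[29,0],[35,15],[37,19],[40,12],[41,20],[43,19],[47,20],[49,0]]
[[0,19],[9,14],[19,0],[20,8],[27,10],[29,0],[35,15],[37,19],[40,12],[41,20],[43,19],[47,20],[49,0]]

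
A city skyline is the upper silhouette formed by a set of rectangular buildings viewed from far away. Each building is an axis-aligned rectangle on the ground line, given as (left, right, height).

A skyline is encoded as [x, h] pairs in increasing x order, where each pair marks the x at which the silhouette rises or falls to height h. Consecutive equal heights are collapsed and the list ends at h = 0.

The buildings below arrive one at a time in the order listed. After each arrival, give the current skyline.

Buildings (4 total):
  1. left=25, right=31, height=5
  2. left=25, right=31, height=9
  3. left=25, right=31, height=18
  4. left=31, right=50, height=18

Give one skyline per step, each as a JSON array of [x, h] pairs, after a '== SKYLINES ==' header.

== SKYLINES ==
[[25,5],[31,0]]
[[25,9],[31,0]]
[[25,18],[31,0]]
[[25,18],[50,0]]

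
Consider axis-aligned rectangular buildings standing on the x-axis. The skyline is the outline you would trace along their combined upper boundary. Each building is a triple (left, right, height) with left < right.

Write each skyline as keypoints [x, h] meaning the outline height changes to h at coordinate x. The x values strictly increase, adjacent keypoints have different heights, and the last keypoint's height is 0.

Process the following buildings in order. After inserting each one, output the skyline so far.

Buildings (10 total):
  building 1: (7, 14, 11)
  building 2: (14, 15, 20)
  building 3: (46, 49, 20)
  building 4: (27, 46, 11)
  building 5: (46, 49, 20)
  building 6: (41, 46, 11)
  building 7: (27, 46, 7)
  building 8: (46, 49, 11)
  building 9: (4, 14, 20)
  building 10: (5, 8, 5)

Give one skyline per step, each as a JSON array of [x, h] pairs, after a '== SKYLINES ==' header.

== SKYLINES ==
[[7,11],[14,0]]
[[7,11],[14,20],[15,0]]
[[7,11],[14,20],[15,0],[46,20],[49,0]]
[[7,11],[14,20],[15,0],[27,11],[46,20],[49,0]]
[[7,11],[14,20],[15,0],[27,11],[46,20],[49,0]]
[[7,11],[14,20],[15,0],[27,11],[46,20],[49,0]]
[[7,11],[14,20],[15,0],[27,11],[46,20],[49,0]]
[[7,11],[14,20],[15,0],[27,11],[46,20],[49,0]]
[[4,20],[15,0],[27,11],[46,20],[49,0]]
[[4,20],[15,0],[27,11],[46,20],[49,0]]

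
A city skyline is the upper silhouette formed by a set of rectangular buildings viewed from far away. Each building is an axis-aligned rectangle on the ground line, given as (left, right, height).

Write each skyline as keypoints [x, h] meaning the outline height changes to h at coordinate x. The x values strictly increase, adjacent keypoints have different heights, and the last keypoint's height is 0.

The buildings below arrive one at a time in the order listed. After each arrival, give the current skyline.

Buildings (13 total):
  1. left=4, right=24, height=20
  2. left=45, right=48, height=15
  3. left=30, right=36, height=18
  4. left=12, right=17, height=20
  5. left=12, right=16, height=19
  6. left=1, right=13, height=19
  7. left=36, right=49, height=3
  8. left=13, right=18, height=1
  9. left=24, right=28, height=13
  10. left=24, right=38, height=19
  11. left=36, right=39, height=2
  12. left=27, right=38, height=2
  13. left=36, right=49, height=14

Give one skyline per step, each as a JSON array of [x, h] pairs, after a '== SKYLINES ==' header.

== SKYLINES ==
[[4,20],[24,0]]
[[4,20],[24,0],[45,15],[48,0]]
[[4,20],[24,0],[30,18],[36,0],[45,15],[48,0]]
[[4,20],[24,0],[30,18],[36,0],[45,15],[48,0]]
[[4,20],[24,0],[30,18],[36,0],[45,15],[48,0]]
[[1,19],[4,20],[24,0],[30,18],[36,0],[45,15],[48,0]]
[[1,19],[4,20],[24,0],[30,18],[36,3],[45,15],[48,3],[49,0]]
[[1,19],[4,20],[24,0],[30,18],[36,3],[45,15],[48,3],[49,0]]
[[1,19],[4,20],[24,13],[28,0],[30,18],[36,3],[45,15],[48,3],[49,0]]
[[1,19],[4,20],[24,19],[38,3],[45,15],[48,3],[49,0]]
[[1,19],[4,20],[24,19],[38,3],[45,15],[48,3],[49,0]]
[[1,19],[4,20],[24,19],[38,3],[45,15],[48,3],[49,0]]
[[1,19],[4,20],[24,19],[38,14],[45,15],[48,14],[49,0]]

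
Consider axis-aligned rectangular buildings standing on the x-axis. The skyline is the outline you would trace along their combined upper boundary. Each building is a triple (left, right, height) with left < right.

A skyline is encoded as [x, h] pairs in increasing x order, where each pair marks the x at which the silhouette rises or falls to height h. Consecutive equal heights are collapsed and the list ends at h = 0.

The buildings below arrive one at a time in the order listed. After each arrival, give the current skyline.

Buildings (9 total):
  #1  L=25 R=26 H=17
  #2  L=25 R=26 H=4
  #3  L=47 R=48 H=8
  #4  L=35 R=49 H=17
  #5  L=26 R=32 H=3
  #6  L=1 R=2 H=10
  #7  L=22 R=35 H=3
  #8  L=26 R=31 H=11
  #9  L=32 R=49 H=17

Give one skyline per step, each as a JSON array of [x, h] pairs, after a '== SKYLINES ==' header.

== SKYLINES ==
[[25,17],[26,0]]
[[25,17],[26,0]]
[[25,17],[26,0],[47,8],[48,0]]
[[25,17],[26,0],[35,17],[49,0]]
[[25,17],[26,3],[32,0],[35,17],[49,0]]
[[1,10],[2,0],[25,17],[26,3],[32,0],[35,17],[49,0]]
[[1,10],[2,0],[22,3],[25,17],[26,3],[35,17],[49,0]]
[[1,10],[2,0],[22,3],[25,17],[26,11],[31,3],[35,17],[49,0]]
[[1,10],[2,0],[22,3],[25,17],[26,11],[31,3],[32,17],[49,0]]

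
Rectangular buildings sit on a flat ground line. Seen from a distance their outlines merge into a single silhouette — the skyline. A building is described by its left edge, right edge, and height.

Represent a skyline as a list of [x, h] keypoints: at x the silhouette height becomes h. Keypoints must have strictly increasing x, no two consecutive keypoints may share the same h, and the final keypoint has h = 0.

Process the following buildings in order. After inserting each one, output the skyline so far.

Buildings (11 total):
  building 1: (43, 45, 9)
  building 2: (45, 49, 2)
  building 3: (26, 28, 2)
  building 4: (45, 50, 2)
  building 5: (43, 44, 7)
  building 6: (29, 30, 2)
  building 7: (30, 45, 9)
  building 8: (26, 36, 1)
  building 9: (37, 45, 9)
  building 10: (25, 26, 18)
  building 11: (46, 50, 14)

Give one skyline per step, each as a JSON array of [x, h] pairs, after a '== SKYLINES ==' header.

== SKYLINES ==
[[43,9],[45,0]]
[[43,9],[45,2],[49,0]]
[[26,2],[28,0],[43,9],[45,2],[49,0]]
[[26,2],[28,0],[43,9],[45,2],[50,0]]
[[26,2],[28,0],[43,9],[45,2],[50,0]]
[[26,2],[28,0],[29,2],[30,0],[43,9],[45,2],[50,0]]
[[26,2],[28,0],[29,2],[30,9],[45,2],[50,0]]
[[26,2],[28,1],[29,2],[30,9],[45,2],[50,0]]
[[26,2],[28,1],[29,2],[30,9],[45,2],[50,0]]
[[25,18],[26,2],[28,1],[29,2],[30,9],[45,2],[50,0]]
[[25,18],[26,2],[28,1],[29,2],[30,9],[45,2],[46,14],[50,0]]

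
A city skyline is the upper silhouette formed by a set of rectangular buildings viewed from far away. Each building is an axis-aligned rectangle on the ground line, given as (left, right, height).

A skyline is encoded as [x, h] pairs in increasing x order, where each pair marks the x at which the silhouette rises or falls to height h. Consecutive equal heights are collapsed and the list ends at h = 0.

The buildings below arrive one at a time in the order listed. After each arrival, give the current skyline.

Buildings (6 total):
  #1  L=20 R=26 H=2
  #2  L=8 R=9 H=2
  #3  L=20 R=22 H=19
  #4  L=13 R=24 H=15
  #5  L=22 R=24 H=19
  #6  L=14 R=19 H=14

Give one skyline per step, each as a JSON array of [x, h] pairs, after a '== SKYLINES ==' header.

== SKYLINES ==
[[20,2],[26,0]]
[[8,2],[9,0],[20,2],[26,0]]
[[8,2],[9,0],[20,19],[22,2],[26,0]]
[[8,2],[9,0],[13,15],[20,19],[22,15],[24,2],[26,0]]
[[8,2],[9,0],[13,15],[20,19],[24,2],[26,0]]
[[8,2],[9,0],[13,15],[20,19],[24,2],[26,0]]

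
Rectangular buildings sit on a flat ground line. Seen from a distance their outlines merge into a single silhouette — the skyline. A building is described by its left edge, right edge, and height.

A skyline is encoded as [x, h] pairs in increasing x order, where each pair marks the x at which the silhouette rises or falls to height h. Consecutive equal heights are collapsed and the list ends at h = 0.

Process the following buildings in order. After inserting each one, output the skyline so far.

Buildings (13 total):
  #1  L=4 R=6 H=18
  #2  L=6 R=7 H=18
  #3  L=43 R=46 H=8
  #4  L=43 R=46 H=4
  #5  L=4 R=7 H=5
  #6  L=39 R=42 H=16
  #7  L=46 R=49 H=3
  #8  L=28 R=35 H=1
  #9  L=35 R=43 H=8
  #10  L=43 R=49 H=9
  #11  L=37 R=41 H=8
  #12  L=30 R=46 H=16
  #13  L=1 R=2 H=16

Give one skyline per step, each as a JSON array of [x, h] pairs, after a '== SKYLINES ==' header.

== SKYLINES ==
[[4,18],[6,0]]
[[4,18],[7,0]]
[[4,18],[7,0],[43,8],[46,0]]
[[4,18],[7,0],[43,8],[46,0]]
[[4,18],[7,0],[43,8],[46,0]]
[[4,18],[7,0],[39,16],[42,0],[43,8],[46,0]]
[[4,18],[7,0],[39,16],[42,0],[43,8],[46,3],[49,0]]
[[4,18],[7,0],[28,1],[35,0],[39,16],[42,0],[43,8],[46,3],[49,0]]
[[4,18],[7,0],[28,1],[35,8],[39,16],[42,8],[46,3],[49,0]]
[[4,18],[7,0],[28,1],[35,8],[39,16],[42,8],[43,9],[49,0]]
[[4,18],[7,0],[28,1],[35,8],[39,16],[42,8],[43,9],[49,0]]
[[4,18],[7,0],[28,1],[30,16],[46,9],[49,0]]
[[1,16],[2,0],[4,18],[7,0],[28,1],[30,16],[46,9],[49,0]]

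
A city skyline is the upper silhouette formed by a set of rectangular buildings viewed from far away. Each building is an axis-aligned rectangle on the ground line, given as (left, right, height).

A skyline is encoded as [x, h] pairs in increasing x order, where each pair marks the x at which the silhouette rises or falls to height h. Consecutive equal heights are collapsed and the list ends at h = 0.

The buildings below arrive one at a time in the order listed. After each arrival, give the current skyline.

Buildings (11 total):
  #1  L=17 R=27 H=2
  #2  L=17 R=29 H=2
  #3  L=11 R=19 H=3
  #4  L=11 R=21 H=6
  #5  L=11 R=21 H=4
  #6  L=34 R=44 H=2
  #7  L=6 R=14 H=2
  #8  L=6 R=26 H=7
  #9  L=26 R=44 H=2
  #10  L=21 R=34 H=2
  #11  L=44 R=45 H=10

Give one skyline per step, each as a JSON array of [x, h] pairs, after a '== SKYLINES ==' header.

== SKYLINES ==
[[17,2],[27,0]]
[[17,2],[29,0]]
[[11,3],[19,2],[29,0]]
[[11,6],[21,2],[29,0]]
[[11,6],[21,2],[29,0]]
[[11,6],[21,2],[29,0],[34,2],[44,0]]
[[6,2],[11,6],[21,2],[29,0],[34,2],[44,0]]
[[6,7],[26,2],[29,0],[34,2],[44,0]]
[[6,7],[26,2],[44,0]]
[[6,7],[26,2],[44,0]]
[[6,7],[26,2],[44,10],[45,0]]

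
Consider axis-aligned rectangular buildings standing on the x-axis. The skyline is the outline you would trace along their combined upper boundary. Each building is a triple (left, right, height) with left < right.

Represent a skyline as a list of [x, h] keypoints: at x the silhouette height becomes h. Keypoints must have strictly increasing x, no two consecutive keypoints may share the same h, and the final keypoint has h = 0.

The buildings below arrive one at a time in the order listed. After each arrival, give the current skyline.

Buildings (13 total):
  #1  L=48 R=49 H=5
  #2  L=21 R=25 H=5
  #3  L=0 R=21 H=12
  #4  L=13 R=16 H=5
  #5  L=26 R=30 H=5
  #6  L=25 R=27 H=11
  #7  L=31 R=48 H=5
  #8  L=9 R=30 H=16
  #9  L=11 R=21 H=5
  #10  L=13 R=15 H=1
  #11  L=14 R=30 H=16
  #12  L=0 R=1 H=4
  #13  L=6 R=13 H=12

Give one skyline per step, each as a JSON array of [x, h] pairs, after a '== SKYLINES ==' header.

== SKYLINES ==
[[48,5],[49,0]]
[[21,5],[25,0],[48,5],[49,0]]
[[0,12],[21,5],[25,0],[48,5],[49,0]]
[[0,12],[21,5],[25,0],[48,5],[49,0]]
[[0,12],[21,5],[25,0],[26,5],[30,0],[48,5],[49,0]]
[[0,12],[21,5],[25,11],[27,5],[30,0],[48,5],[49,0]]
[[0,12],[21,5],[25,11],[27,5],[30,0],[31,5],[49,0]]
[[0,12],[9,16],[30,0],[31,5],[49,0]]
[[0,12],[9,16],[30,0],[31,5],[49,0]]
[[0,12],[9,16],[30,0],[31,5],[49,0]]
[[0,12],[9,16],[30,0],[31,5],[49,0]]
[[0,12],[9,16],[30,0],[31,5],[49,0]]
[[0,12],[9,16],[30,0],[31,5],[49,0]]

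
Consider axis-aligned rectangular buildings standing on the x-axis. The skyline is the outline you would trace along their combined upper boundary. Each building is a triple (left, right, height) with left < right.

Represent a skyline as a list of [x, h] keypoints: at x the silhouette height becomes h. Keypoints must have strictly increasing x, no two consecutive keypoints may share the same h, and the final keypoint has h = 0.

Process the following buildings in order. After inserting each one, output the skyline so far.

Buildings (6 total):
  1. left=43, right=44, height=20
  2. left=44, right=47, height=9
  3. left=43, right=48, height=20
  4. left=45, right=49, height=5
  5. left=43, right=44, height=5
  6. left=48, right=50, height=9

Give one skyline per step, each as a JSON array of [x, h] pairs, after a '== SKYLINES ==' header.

== SKYLINES ==
[[43,20],[44,0]]
[[43,20],[44,9],[47,0]]
[[43,20],[48,0]]
[[43,20],[48,5],[49,0]]
[[43,20],[48,5],[49,0]]
[[43,20],[48,9],[50,0]]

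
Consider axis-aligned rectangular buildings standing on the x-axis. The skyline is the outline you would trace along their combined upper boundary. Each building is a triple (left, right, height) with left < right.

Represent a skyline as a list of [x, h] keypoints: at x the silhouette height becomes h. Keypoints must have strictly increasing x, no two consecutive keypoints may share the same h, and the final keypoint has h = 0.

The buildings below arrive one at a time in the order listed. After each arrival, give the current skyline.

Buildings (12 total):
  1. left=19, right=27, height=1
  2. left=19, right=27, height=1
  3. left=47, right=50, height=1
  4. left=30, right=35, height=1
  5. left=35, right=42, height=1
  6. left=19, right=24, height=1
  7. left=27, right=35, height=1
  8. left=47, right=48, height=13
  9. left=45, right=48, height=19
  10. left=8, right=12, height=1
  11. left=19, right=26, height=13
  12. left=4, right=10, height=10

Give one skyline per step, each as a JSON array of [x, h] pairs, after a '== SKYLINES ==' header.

== SKYLINES ==
[[19,1],[27,0]]
[[19,1],[27,0]]
[[19,1],[27,0],[47,1],[50,0]]
[[19,1],[27,0],[30,1],[35,0],[47,1],[50,0]]
[[19,1],[27,0],[30,1],[42,0],[47,1],[50,0]]
[[19,1],[27,0],[30,1],[42,0],[47,1],[50,0]]
[[19,1],[42,0],[47,1],[50,0]]
[[19,1],[42,0],[47,13],[48,1],[50,0]]
[[19,1],[42,0],[45,19],[48,1],[50,0]]
[[8,1],[12,0],[19,1],[42,0],[45,19],[48,1],[50,0]]
[[8,1],[12,0],[19,13],[26,1],[42,0],[45,19],[48,1],[50,0]]
[[4,10],[10,1],[12,0],[19,13],[26,1],[42,0],[45,19],[48,1],[50,0]]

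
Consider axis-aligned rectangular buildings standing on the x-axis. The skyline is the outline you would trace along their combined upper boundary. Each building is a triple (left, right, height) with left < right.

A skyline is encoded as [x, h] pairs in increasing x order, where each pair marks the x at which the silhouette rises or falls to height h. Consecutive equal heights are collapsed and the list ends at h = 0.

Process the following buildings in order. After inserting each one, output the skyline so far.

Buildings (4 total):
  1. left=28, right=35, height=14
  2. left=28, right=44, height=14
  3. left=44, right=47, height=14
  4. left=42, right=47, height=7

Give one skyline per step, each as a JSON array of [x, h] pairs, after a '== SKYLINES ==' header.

== SKYLINES ==
[[28,14],[35,0]]
[[28,14],[44,0]]
[[28,14],[47,0]]
[[28,14],[47,0]]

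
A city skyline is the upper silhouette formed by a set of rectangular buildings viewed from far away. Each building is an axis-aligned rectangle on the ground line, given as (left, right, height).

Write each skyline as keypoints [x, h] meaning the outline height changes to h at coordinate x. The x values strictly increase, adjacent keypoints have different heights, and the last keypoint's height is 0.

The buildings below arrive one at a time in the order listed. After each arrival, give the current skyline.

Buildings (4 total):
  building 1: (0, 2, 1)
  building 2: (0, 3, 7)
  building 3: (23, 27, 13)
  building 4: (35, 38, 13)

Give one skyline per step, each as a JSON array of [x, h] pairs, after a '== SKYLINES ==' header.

== SKYLINES ==
[[0,1],[2,0]]
[[0,7],[3,0]]
[[0,7],[3,0],[23,13],[27,0]]
[[0,7],[3,0],[23,13],[27,0],[35,13],[38,0]]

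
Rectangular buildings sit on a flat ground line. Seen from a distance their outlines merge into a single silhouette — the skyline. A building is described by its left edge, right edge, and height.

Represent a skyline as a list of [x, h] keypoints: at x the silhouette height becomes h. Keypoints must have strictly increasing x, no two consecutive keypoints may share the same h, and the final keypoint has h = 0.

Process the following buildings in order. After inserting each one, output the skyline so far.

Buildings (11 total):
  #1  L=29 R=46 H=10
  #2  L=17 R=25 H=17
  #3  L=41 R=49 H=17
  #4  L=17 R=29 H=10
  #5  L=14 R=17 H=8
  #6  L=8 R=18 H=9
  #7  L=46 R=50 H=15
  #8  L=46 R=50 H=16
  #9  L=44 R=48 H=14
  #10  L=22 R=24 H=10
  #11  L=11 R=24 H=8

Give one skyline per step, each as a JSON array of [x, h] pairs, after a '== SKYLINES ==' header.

== SKYLINES ==
[[29,10],[46,0]]
[[17,17],[25,0],[29,10],[46,0]]
[[17,17],[25,0],[29,10],[41,17],[49,0]]
[[17,17],[25,10],[41,17],[49,0]]
[[14,8],[17,17],[25,10],[41,17],[49,0]]
[[8,9],[17,17],[25,10],[41,17],[49,0]]
[[8,9],[17,17],[25,10],[41,17],[49,15],[50,0]]
[[8,9],[17,17],[25,10],[41,17],[49,16],[50,0]]
[[8,9],[17,17],[25,10],[41,17],[49,16],[50,0]]
[[8,9],[17,17],[25,10],[41,17],[49,16],[50,0]]
[[8,9],[17,17],[25,10],[41,17],[49,16],[50,0]]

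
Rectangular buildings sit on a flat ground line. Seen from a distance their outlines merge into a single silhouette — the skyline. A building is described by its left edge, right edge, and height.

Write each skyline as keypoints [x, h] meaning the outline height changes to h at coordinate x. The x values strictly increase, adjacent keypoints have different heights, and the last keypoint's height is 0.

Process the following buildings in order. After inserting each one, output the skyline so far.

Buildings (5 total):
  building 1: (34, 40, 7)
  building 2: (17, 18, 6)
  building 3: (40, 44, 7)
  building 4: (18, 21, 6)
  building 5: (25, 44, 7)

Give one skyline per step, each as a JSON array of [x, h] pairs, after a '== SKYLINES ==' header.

== SKYLINES ==
[[34,7],[40,0]]
[[17,6],[18,0],[34,7],[40,0]]
[[17,6],[18,0],[34,7],[44,0]]
[[17,6],[21,0],[34,7],[44,0]]
[[17,6],[21,0],[25,7],[44,0]]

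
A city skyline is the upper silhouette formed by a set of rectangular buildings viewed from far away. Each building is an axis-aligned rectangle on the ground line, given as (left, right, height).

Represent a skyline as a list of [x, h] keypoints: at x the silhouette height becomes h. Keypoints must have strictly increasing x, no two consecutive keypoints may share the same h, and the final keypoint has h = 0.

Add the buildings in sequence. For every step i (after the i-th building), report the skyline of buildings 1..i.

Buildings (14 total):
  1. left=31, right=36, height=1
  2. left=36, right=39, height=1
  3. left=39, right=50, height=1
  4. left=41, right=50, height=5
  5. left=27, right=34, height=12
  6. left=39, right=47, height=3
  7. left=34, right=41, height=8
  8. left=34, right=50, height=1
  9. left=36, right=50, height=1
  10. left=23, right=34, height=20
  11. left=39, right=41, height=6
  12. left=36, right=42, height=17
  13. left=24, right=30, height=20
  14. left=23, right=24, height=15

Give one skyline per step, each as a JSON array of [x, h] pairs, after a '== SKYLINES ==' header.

== SKYLINES ==
[[31,1],[36,0]]
[[31,1],[39,0]]
[[31,1],[50,0]]
[[31,1],[41,5],[50,0]]
[[27,12],[34,1],[41,5],[50,0]]
[[27,12],[34,1],[39,3],[41,5],[50,0]]
[[27,12],[34,8],[41,5],[50,0]]
[[27,12],[34,8],[41,5],[50,0]]
[[27,12],[34,8],[41,5],[50,0]]
[[23,20],[34,8],[41,5],[50,0]]
[[23,20],[34,8],[41,5],[50,0]]
[[23,20],[34,8],[36,17],[42,5],[50,0]]
[[23,20],[34,8],[36,17],[42,5],[50,0]]
[[23,20],[34,8],[36,17],[42,5],[50,0]]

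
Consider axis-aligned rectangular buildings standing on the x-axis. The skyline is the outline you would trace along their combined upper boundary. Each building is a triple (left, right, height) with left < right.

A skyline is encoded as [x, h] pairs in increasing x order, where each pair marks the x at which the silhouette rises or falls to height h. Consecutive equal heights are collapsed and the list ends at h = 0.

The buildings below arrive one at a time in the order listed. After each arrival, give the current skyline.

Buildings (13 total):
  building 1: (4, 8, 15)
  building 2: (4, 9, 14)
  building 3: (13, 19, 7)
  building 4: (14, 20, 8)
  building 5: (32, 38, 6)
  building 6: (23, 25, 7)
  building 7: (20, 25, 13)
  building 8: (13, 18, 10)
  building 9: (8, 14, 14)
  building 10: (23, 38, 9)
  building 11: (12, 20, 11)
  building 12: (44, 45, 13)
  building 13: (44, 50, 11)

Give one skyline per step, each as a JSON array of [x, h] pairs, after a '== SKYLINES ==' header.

== SKYLINES ==
[[4,15],[8,0]]
[[4,15],[8,14],[9,0]]
[[4,15],[8,14],[9,0],[13,7],[19,0]]
[[4,15],[8,14],[9,0],[13,7],[14,8],[20,0]]
[[4,15],[8,14],[9,0],[13,7],[14,8],[20,0],[32,6],[38,0]]
[[4,15],[8,14],[9,0],[13,7],[14,8],[20,0],[23,7],[25,0],[32,6],[38,0]]
[[4,15],[8,14],[9,0],[13,7],[14,8],[20,13],[25,0],[32,6],[38,0]]
[[4,15],[8,14],[9,0],[13,10],[18,8],[20,13],[25,0],[32,6],[38,0]]
[[4,15],[8,14],[14,10],[18,8],[20,13],[25,0],[32,6],[38,0]]
[[4,15],[8,14],[14,10],[18,8],[20,13],[25,9],[38,0]]
[[4,15],[8,14],[14,11],[20,13],[25,9],[38,0]]
[[4,15],[8,14],[14,11],[20,13],[25,9],[38,0],[44,13],[45,0]]
[[4,15],[8,14],[14,11],[20,13],[25,9],[38,0],[44,13],[45,11],[50,0]]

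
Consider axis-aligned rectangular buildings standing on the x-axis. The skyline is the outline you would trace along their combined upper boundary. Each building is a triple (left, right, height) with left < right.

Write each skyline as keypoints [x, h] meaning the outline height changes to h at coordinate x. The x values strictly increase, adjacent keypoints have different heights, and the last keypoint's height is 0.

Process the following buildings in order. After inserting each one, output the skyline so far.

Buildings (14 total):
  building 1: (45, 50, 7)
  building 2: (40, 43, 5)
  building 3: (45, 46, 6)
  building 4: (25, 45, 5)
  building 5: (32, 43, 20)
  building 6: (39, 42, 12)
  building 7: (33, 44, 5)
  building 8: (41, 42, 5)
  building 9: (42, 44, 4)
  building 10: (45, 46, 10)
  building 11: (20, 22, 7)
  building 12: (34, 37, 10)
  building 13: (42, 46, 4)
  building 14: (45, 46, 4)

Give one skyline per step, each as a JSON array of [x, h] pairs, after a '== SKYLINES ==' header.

== SKYLINES ==
[[45,7],[50,0]]
[[40,5],[43,0],[45,7],[50,0]]
[[40,5],[43,0],[45,7],[50,0]]
[[25,5],[45,7],[50,0]]
[[25,5],[32,20],[43,5],[45,7],[50,0]]
[[25,5],[32,20],[43,5],[45,7],[50,0]]
[[25,5],[32,20],[43,5],[45,7],[50,0]]
[[25,5],[32,20],[43,5],[45,7],[50,0]]
[[25,5],[32,20],[43,5],[45,7],[50,0]]
[[25,5],[32,20],[43,5],[45,10],[46,7],[50,0]]
[[20,7],[22,0],[25,5],[32,20],[43,5],[45,10],[46,7],[50,0]]
[[20,7],[22,0],[25,5],[32,20],[43,5],[45,10],[46,7],[50,0]]
[[20,7],[22,0],[25,5],[32,20],[43,5],[45,10],[46,7],[50,0]]
[[20,7],[22,0],[25,5],[32,20],[43,5],[45,10],[46,7],[50,0]]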